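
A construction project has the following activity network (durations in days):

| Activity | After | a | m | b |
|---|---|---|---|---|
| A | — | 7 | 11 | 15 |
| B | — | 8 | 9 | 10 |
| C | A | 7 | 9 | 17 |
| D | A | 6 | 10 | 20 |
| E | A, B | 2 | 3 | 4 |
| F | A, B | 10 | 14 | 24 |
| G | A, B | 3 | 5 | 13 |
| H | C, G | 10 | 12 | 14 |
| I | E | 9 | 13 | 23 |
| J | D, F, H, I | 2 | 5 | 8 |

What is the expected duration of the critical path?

te_A = (7 + 4·11 + 15)/6 = 66/6 = 11
te_B = (8 + 4·9 + 10)/6 = 54/6 = 9
te_C = (7 + 4·9 + 17)/6 = 60/6 = 10
te_D = (6 + 4·10 + 20)/6 = 66/6 = 11
te_E = (2 + 4·3 + 4)/6 = 18/6 = 3
te_F = (10 + 4·14 + 24)/6 = 90/6 = 15
te_G = (3 + 4·5 + 13)/6 = 36/6 = 6
te_H = (10 + 4·12 + 14)/6 = 72/6 = 12
te_I = (9 + 4·13 + 23)/6 = 84/6 = 14
te_J = (2 + 4·5 + 8)/6 = 30/6 = 5

Forward pass:
ES_A = 0; EF_A = 11
ES_B = 0; EF_B = 9
ES_C = 11; EF_C = 11+10 = 21
ES_D = 11; EF_D = 11+11 = 22
ES_E = max(EF_A=11, EF_B=9) = 11; EF_E = 11+3 = 14
ES_F = max(EF_A=11, EF_B=9) = 11; EF_F = 11+15 = 26
ES_G = max(EF_A=11, EF_B=9) = 11; EF_G = 11+6 = 17
ES_H = max(EF_C=21, EF_G=17) = 21; EF_H = 21+12 = 33
ES_I = 14; EF_I = 14+14 = 28
ES_J = max(EF_D=22, EF_F=26, EF_H=33, EF_I=28) = 33; EF_J = 33+5 = 38
Expected project duration μ = 38 days. Critical path: A → C → H → J.

38 days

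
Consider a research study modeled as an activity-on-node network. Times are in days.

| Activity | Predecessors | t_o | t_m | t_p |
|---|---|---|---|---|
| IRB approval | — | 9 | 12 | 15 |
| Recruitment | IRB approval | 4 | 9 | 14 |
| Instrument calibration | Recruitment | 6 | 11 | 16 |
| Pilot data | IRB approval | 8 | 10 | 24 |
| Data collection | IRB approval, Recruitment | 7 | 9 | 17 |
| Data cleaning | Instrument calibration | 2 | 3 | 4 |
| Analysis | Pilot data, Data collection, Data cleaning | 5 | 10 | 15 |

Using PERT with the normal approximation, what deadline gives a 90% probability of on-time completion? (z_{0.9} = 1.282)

te_IRB approval = (9 + 4·12 + 15)/6 = 72/6 = 12; σ²_IRB approval = ((15−9)/6)² = 1.000
te_Recruitment = (4 + 4·9 + 14)/6 = 54/6 = 9; σ²_Recruitment = ((14−4)/6)² = 2.778
te_Instrument calibration = (6 + 4·11 + 16)/6 = 66/6 = 11; σ²_Instrument calibration = ((16−6)/6)² = 2.778
te_Pilot data = (8 + 4·10 + 24)/6 = 72/6 = 12; σ²_Pilot data = ((24−8)/6)² = 7.111
te_Data collection = (7 + 4·9 + 17)/6 = 60/6 = 10; σ²_Data collection = ((17−7)/6)² = 2.778
te_Data cleaning = (2 + 4·3 + 4)/6 = 18/6 = 3; σ²_Data cleaning = ((4−2)/6)² = 0.111
te_Analysis = (5 + 4·10 + 15)/6 = 60/6 = 10; σ²_Analysis = ((15−5)/6)² = 2.778

Forward pass:
ES_IRB approval = 0; EF_IRB approval = 12
ES_Recruitment = 12; EF_Recruitment = 12+9 = 21
ES_Instrument calibration = 21; EF_Instrument calibration = 21+11 = 32
ES_Pilot data = 12; EF_Pilot data = 12+12 = 24
ES_Data collection = max(EF_IRB approval=12, EF_Recruitment=21) = 21; EF_Data collection = 21+10 = 31
ES_Data cleaning = 32; EF_Data cleaning = 32+3 = 35
ES_Analysis = max(EF_Pilot data=24, EF_Data collection=31, EF_Data cleaning=35) = 35; EF_Analysis = 35+10 = 45
Expected project duration μ = 45 days. Critical path: IRB approval → Recruitment → Instrument calibration → Data cleaning → Analysis.

Variance along critical path = 1.000 + 2.778 + 2.778 + 0.111 + 2.778 = 9.444; σ = 3.073 days.
D = μ + z·σ = 45 + 1.282·3.073 = 48.9 days

48.9 days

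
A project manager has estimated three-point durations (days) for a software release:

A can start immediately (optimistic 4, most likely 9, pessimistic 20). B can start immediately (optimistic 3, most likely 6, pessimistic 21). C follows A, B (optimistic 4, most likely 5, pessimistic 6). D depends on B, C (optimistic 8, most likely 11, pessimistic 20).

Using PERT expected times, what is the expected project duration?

te_A = (4 + 4·9 + 20)/6 = 60/6 = 10
te_B = (3 + 4·6 + 21)/6 = 48/6 = 8
te_C = (4 + 4·5 + 6)/6 = 30/6 = 5
te_D = (8 + 4·11 + 20)/6 = 72/6 = 12

Forward pass:
ES_A = 0; EF_A = 10
ES_B = 0; EF_B = 8
ES_C = max(EF_A=10, EF_B=8) = 10; EF_C = 10+5 = 15
ES_D = max(EF_B=8, EF_C=15) = 15; EF_D = 15+12 = 27
Expected project duration μ = 27 days. Critical path: A → C → D.

27 days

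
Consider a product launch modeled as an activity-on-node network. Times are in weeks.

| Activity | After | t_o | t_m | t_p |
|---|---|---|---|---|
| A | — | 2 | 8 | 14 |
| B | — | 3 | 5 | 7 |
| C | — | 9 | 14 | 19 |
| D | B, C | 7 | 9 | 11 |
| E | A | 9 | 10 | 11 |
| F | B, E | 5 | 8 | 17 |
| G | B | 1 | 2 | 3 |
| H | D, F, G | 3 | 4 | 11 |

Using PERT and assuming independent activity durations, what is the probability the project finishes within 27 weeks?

0.056

te_A = (2 + 4·8 + 14)/6 = 48/6 = 8; σ²_A = ((14−2)/6)² = 4.000
te_B = (3 + 4·5 + 7)/6 = 30/6 = 5; σ²_B = ((7−3)/6)² = 0.444
te_C = (9 + 4·14 + 19)/6 = 84/6 = 14; σ²_C = ((19−9)/6)² = 2.778
te_D = (7 + 4·9 + 11)/6 = 54/6 = 9; σ²_D = ((11−7)/6)² = 0.444
te_E = (9 + 4·10 + 11)/6 = 60/6 = 10; σ²_E = ((11−9)/6)² = 0.111
te_F = (5 + 4·8 + 17)/6 = 54/6 = 9; σ²_F = ((17−5)/6)² = 4.000
te_G = (1 + 4·2 + 3)/6 = 12/6 = 2; σ²_G = ((3−1)/6)² = 0.111
te_H = (3 + 4·4 + 11)/6 = 30/6 = 5; σ²_H = ((11−3)/6)² = 1.778

Forward pass:
ES_A = 0; EF_A = 8
ES_B = 0; EF_B = 5
ES_C = 0; EF_C = 14
ES_D = max(EF_B=5, EF_C=14) = 14; EF_D = 14+9 = 23
ES_E = 8; EF_E = 8+10 = 18
ES_F = max(EF_B=5, EF_E=18) = 18; EF_F = 18+9 = 27
ES_G = 5; EF_G = 5+2 = 7
ES_H = max(EF_D=23, EF_F=27, EF_G=7) = 27; EF_H = 27+5 = 32
Expected project duration μ = 32 weeks. Critical path: A → E → F → H.

Variance along critical path = 4.000 + 0.111 + 4.000 + 1.778 = 9.889; σ = √9.889 = 3.145 weeks.
Z = (27 − 32) / 3.145 = -1.590
P(T ≤ 27) = Φ(-1.590) ≈ 0.056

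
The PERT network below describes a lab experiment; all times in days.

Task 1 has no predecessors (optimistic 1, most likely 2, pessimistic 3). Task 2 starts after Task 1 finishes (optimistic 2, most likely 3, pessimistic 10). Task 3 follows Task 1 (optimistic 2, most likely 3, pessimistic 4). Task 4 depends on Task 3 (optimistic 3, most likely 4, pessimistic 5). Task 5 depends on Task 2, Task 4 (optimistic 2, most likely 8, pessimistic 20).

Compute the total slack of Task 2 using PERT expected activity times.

te_Task 1 = (1 + 4·2 + 3)/6 = 12/6 = 2
te_Task 2 = (2 + 4·3 + 10)/6 = 24/6 = 4
te_Task 3 = (2 + 4·3 + 4)/6 = 18/6 = 3
te_Task 4 = (3 + 4·4 + 5)/6 = 24/6 = 4
te_Task 5 = (2 + 4·8 + 20)/6 = 54/6 = 9

Forward pass:
ES_Task 1 = 0; EF_Task 1 = 2
ES_Task 2 = 2; EF_Task 2 = 2+4 = 6
ES_Task 3 = 2; EF_Task 3 = 2+3 = 5
ES_Task 4 = 5; EF_Task 4 = 5+4 = 9
ES_Task 5 = max(EF_Task 2=6, EF_Task 4=9) = 9; EF_Task 5 = 9+9 = 18
Expected project duration μ = 18 days. Critical path: Task 1 → Task 3 → Task 4 → Task 5.

Backward pass:
LF_Task 5 = 18; LS_Task 5 = 18−9 = 9
LF_Task 4 = LS_Task 5 = 9; LS_Task 4 = 9−4 = 5
LF_Task 3 = LS_Task 4 = 5; LS_Task 3 = 5−3 = 2
LF_Task 2 = LS_Task 5 = 9; LS_Task 2 = 9−4 = 5
LF_Task 1 = min(LS_Task 2=5, LS_Task 3=2) = 2; LS_Task 1 = 2−2 = 0
Slack_Task 2 = LS_Task 2 − ES_Task 2 = 5 − 2 = 3

3 days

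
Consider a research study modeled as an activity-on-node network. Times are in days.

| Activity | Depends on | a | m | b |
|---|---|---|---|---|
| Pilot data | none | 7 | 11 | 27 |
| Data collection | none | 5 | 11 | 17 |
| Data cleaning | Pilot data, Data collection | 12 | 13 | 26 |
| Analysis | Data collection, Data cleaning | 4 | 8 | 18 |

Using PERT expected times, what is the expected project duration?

te_Pilot data = (7 + 4·11 + 27)/6 = 78/6 = 13
te_Data collection = (5 + 4·11 + 17)/6 = 66/6 = 11
te_Data cleaning = (12 + 4·13 + 26)/6 = 90/6 = 15
te_Analysis = (4 + 4·8 + 18)/6 = 54/6 = 9

Forward pass:
ES_Pilot data = 0; EF_Pilot data = 13
ES_Data collection = 0; EF_Data collection = 11
ES_Data cleaning = max(EF_Pilot data=13, EF_Data collection=11) = 13; EF_Data cleaning = 13+15 = 28
ES_Analysis = max(EF_Data collection=11, EF_Data cleaning=28) = 28; EF_Analysis = 28+9 = 37
Expected project duration μ = 37 days. Critical path: Pilot data → Data cleaning → Analysis.

37 days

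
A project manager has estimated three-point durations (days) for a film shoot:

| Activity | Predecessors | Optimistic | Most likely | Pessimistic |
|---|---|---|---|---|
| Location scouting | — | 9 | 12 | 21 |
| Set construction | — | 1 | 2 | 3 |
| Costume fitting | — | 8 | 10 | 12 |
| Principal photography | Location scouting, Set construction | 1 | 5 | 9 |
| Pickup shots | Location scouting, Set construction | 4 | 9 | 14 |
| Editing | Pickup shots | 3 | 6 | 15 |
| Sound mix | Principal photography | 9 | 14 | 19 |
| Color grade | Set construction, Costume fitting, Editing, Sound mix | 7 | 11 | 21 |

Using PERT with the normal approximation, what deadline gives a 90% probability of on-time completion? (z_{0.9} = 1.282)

48.8 days

te_Location scouting = (9 + 4·12 + 21)/6 = 78/6 = 13; σ²_Location scouting = ((21−9)/6)² = 4.000
te_Set construction = (1 + 4·2 + 3)/6 = 12/6 = 2; σ²_Set construction = ((3−1)/6)² = 0.111
te_Costume fitting = (8 + 4·10 + 12)/6 = 60/6 = 10; σ²_Costume fitting = ((12−8)/6)² = 0.444
te_Principal photography = (1 + 4·5 + 9)/6 = 30/6 = 5; σ²_Principal photography = ((9−1)/6)² = 1.778
te_Pickup shots = (4 + 4·9 + 14)/6 = 54/6 = 9; σ²_Pickup shots = ((14−4)/6)² = 2.778
te_Editing = (3 + 4·6 + 15)/6 = 42/6 = 7; σ²_Editing = ((15−3)/6)² = 4.000
te_Sound mix = (9 + 4·14 + 19)/6 = 84/6 = 14; σ²_Sound mix = ((19−9)/6)² = 2.778
te_Color grade = (7 + 4·11 + 21)/6 = 72/6 = 12; σ²_Color grade = ((21−7)/6)² = 5.444

Forward pass:
ES_Location scouting = 0; EF_Location scouting = 13
ES_Set construction = 0; EF_Set construction = 2
ES_Costume fitting = 0; EF_Costume fitting = 10
ES_Principal photography = max(EF_Location scouting=13, EF_Set construction=2) = 13; EF_Principal photography = 13+5 = 18
ES_Pickup shots = max(EF_Location scouting=13, EF_Set construction=2) = 13; EF_Pickup shots = 13+9 = 22
ES_Editing = 22; EF_Editing = 22+7 = 29
ES_Sound mix = 18; EF_Sound mix = 18+14 = 32
ES_Color grade = max(EF_Set construction=2, EF_Costume fitting=10, EF_Editing=29, EF_Sound mix=32) = 32; EF_Color grade = 32+12 = 44
Expected project duration μ = 44 days. Critical path: Location scouting → Principal photography → Sound mix → Color grade.

Variance along critical path = 4.000 + 1.778 + 2.778 + 5.444 = 14.000; σ = 3.742 days.
D = μ + z·σ = 44 + 1.282·3.742 = 48.8 days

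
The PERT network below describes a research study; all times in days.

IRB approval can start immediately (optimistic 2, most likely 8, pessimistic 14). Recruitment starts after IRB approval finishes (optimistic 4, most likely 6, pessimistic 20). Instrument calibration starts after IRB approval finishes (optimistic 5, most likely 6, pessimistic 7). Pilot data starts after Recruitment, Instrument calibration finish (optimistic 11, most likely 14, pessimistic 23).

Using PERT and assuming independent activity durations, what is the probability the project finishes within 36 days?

te_IRB approval = (2 + 4·8 + 14)/6 = 48/6 = 8; σ²_IRB approval = ((14−2)/6)² = 4.000
te_Recruitment = (4 + 4·6 + 20)/6 = 48/6 = 8; σ²_Recruitment = ((20−4)/6)² = 7.111
te_Instrument calibration = (5 + 4·6 + 7)/6 = 36/6 = 6; σ²_Instrument calibration = ((7−5)/6)² = 0.111
te_Pilot data = (11 + 4·14 + 23)/6 = 90/6 = 15; σ²_Pilot data = ((23−11)/6)² = 4.000

Forward pass:
ES_IRB approval = 0; EF_IRB approval = 8
ES_Recruitment = 8; EF_Recruitment = 8+8 = 16
ES_Instrument calibration = 8; EF_Instrument calibration = 8+6 = 14
ES_Pilot data = max(EF_Recruitment=16, EF_Instrument calibration=14) = 16; EF_Pilot data = 16+15 = 31
Expected project duration μ = 31 days. Critical path: IRB approval → Recruitment → Pilot data.

Variance along critical path = 4.000 + 7.111 + 4.000 = 15.111; σ = √15.111 = 3.887 days.
Z = (36 − 31) / 3.887 = 1.286
P(T ≤ 36) = Φ(1.286) ≈ 0.901

0.901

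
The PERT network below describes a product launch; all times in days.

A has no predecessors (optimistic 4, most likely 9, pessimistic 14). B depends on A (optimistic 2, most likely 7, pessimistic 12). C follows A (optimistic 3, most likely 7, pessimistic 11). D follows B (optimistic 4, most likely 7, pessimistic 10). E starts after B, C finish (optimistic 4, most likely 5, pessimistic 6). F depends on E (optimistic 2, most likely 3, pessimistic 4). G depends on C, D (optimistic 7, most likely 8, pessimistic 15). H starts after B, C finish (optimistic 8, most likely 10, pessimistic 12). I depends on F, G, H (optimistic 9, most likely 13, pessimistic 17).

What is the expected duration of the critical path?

45 days

te_A = (4 + 4·9 + 14)/6 = 54/6 = 9
te_B = (2 + 4·7 + 12)/6 = 42/6 = 7
te_C = (3 + 4·7 + 11)/6 = 42/6 = 7
te_D = (4 + 4·7 + 10)/6 = 42/6 = 7
te_E = (4 + 4·5 + 6)/6 = 30/6 = 5
te_F = (2 + 4·3 + 4)/6 = 18/6 = 3
te_G = (7 + 4·8 + 15)/6 = 54/6 = 9
te_H = (8 + 4·10 + 12)/6 = 60/6 = 10
te_I = (9 + 4·13 + 17)/6 = 78/6 = 13

Forward pass:
ES_A = 0; EF_A = 9
ES_B = 9; EF_B = 9+7 = 16
ES_C = 9; EF_C = 9+7 = 16
ES_D = 16; EF_D = 16+7 = 23
ES_E = max(EF_B=16, EF_C=16) = 16; EF_E = 16+5 = 21
ES_F = 21; EF_F = 21+3 = 24
ES_G = max(EF_C=16, EF_D=23) = 23; EF_G = 23+9 = 32
ES_H = max(EF_B=16, EF_C=16) = 16; EF_H = 16+10 = 26
ES_I = max(EF_F=24, EF_G=32, EF_H=26) = 32; EF_I = 32+13 = 45
Expected project duration μ = 45 days. Critical path: A → B → D → G → I.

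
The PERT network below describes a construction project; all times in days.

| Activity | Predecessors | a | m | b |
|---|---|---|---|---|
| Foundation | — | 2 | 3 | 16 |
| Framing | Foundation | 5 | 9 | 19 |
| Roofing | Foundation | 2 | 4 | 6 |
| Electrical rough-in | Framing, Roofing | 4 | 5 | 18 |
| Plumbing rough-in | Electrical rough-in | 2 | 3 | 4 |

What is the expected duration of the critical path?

25 days

te_Foundation = (2 + 4·3 + 16)/6 = 30/6 = 5
te_Framing = (5 + 4·9 + 19)/6 = 60/6 = 10
te_Roofing = (2 + 4·4 + 6)/6 = 24/6 = 4
te_Electrical rough-in = (4 + 4·5 + 18)/6 = 42/6 = 7
te_Plumbing rough-in = (2 + 4·3 + 4)/6 = 18/6 = 3

Forward pass:
ES_Foundation = 0; EF_Foundation = 5
ES_Framing = 5; EF_Framing = 5+10 = 15
ES_Roofing = 5; EF_Roofing = 5+4 = 9
ES_Electrical rough-in = max(EF_Framing=15, EF_Roofing=9) = 15; EF_Electrical rough-in = 15+7 = 22
ES_Plumbing rough-in = 22; EF_Plumbing rough-in = 22+3 = 25
Expected project duration μ = 25 days. Critical path: Foundation → Framing → Electrical rough-in → Plumbing rough-in.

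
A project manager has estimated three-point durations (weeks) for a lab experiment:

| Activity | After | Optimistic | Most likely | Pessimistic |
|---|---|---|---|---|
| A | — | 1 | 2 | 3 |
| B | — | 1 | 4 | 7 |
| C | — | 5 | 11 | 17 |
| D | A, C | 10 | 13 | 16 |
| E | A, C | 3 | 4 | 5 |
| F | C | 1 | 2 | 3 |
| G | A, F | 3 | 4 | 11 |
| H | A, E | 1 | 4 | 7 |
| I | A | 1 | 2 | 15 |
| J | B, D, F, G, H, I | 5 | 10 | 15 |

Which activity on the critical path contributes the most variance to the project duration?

te_A = (1 + 4·2 + 3)/6 = 12/6 = 2; σ²_A = ((3−1)/6)² = 0.111
te_B = (1 + 4·4 + 7)/6 = 24/6 = 4; σ²_B = ((7−1)/6)² = 1.000
te_C = (5 + 4·11 + 17)/6 = 66/6 = 11; σ²_C = ((17−5)/6)² = 4.000
te_D = (10 + 4·13 + 16)/6 = 78/6 = 13; σ²_D = ((16−10)/6)² = 1.000
te_E = (3 + 4·4 + 5)/6 = 24/6 = 4; σ²_E = ((5−3)/6)² = 0.111
te_F = (1 + 4·2 + 3)/6 = 12/6 = 2; σ²_F = ((3−1)/6)² = 0.111
te_G = (3 + 4·4 + 11)/6 = 30/6 = 5; σ²_G = ((11−3)/6)² = 1.778
te_H = (1 + 4·4 + 7)/6 = 24/6 = 4; σ²_H = ((7−1)/6)² = 1.000
te_I = (1 + 4·2 + 15)/6 = 24/6 = 4; σ²_I = ((15−1)/6)² = 5.444
te_J = (5 + 4·10 + 15)/6 = 60/6 = 10; σ²_J = ((15−5)/6)² = 2.778

Forward pass:
ES_A = 0; EF_A = 2
ES_B = 0; EF_B = 4
ES_C = 0; EF_C = 11
ES_D = max(EF_A=2, EF_C=11) = 11; EF_D = 11+13 = 24
ES_E = max(EF_A=2, EF_C=11) = 11; EF_E = 11+4 = 15
ES_F = 11; EF_F = 11+2 = 13
ES_G = max(EF_A=2, EF_F=13) = 13; EF_G = 13+5 = 18
ES_H = max(EF_A=2, EF_E=15) = 15; EF_H = 15+4 = 19
ES_I = 2; EF_I = 2+4 = 6
ES_J = max(EF_B=4, EF_D=24, EF_F=13, EF_G=18, EF_H=19, EF_I=6) = 24; EF_J = 24+10 = 34
Expected project duration μ = 34 weeks. Critical path: C → D → J.

Variances on critical path: σ²_C=4.000, σ²_D=1.000, σ²_J=2.778.
Largest is σ²_C = 4.000.

C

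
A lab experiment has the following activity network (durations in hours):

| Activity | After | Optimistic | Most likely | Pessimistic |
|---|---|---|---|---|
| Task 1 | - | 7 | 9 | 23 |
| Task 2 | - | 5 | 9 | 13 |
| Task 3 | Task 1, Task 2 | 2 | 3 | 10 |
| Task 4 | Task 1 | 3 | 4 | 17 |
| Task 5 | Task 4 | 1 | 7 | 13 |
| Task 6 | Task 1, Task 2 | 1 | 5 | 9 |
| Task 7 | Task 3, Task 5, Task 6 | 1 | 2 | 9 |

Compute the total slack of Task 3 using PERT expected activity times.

9 hours

te_Task 1 = (7 + 4·9 + 23)/6 = 66/6 = 11
te_Task 2 = (5 + 4·9 + 13)/6 = 54/6 = 9
te_Task 3 = (2 + 4·3 + 10)/6 = 24/6 = 4
te_Task 4 = (3 + 4·4 + 17)/6 = 36/6 = 6
te_Task 5 = (1 + 4·7 + 13)/6 = 42/6 = 7
te_Task 6 = (1 + 4·5 + 9)/6 = 30/6 = 5
te_Task 7 = (1 + 4·2 + 9)/6 = 18/6 = 3

Forward pass:
ES_Task 1 = 0; EF_Task 1 = 11
ES_Task 2 = 0; EF_Task 2 = 9
ES_Task 3 = max(EF_Task 1=11, EF_Task 2=9) = 11; EF_Task 3 = 11+4 = 15
ES_Task 4 = 11; EF_Task 4 = 11+6 = 17
ES_Task 5 = 17; EF_Task 5 = 17+7 = 24
ES_Task 6 = max(EF_Task 1=11, EF_Task 2=9) = 11; EF_Task 6 = 11+5 = 16
ES_Task 7 = max(EF_Task 3=15, EF_Task 5=24, EF_Task 6=16) = 24; EF_Task 7 = 24+3 = 27
Expected project duration μ = 27 hours. Critical path: Task 1 → Task 4 → Task 5 → Task 7.

Backward pass:
LF_Task 7 = 27; LS_Task 7 = 27−3 = 24
LF_Task 6 = LS_Task 7 = 24; LS_Task 6 = 24−5 = 19
LF_Task 5 = LS_Task 7 = 24; LS_Task 5 = 24−7 = 17
LF_Task 4 = LS_Task 5 = 17; LS_Task 4 = 17−6 = 11
LF_Task 3 = LS_Task 7 = 24; LS_Task 3 = 24−4 = 20
LF_Task 2 = min(LS_Task 3=20, LS_Task 6=19) = 19; LS_Task 2 = 19−9 = 10
LF_Task 1 = min(LS_Task 3=20, LS_Task 4=11, LS_Task 6=19) = 11; LS_Task 1 = 11−11 = 0
Slack_Task 3 = LS_Task 3 − ES_Task 3 = 20 − 11 = 9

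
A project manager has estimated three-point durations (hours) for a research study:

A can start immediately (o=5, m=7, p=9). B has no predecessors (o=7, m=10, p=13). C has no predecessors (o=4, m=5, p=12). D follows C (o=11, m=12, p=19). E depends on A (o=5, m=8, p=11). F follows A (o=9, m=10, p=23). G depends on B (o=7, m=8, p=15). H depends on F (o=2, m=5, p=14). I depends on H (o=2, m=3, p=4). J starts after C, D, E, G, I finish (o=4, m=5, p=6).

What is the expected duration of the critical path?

te_A = (5 + 4·7 + 9)/6 = 42/6 = 7
te_B = (7 + 4·10 + 13)/6 = 60/6 = 10
te_C = (4 + 4·5 + 12)/6 = 36/6 = 6
te_D = (11 + 4·12 + 19)/6 = 78/6 = 13
te_E = (5 + 4·8 + 11)/6 = 48/6 = 8
te_F = (9 + 4·10 + 23)/6 = 72/6 = 12
te_G = (7 + 4·8 + 15)/6 = 54/6 = 9
te_H = (2 + 4·5 + 14)/6 = 36/6 = 6
te_I = (2 + 4·3 + 4)/6 = 18/6 = 3
te_J = (4 + 4·5 + 6)/6 = 30/6 = 5

Forward pass:
ES_A = 0; EF_A = 7
ES_B = 0; EF_B = 10
ES_C = 0; EF_C = 6
ES_D = 6; EF_D = 6+13 = 19
ES_E = 7; EF_E = 7+8 = 15
ES_F = 7; EF_F = 7+12 = 19
ES_G = 10; EF_G = 10+9 = 19
ES_H = 19; EF_H = 19+6 = 25
ES_I = 25; EF_I = 25+3 = 28
ES_J = max(EF_C=6, EF_D=19, EF_E=15, EF_G=19, EF_I=28) = 28; EF_J = 28+5 = 33
Expected project duration μ = 33 hours. Critical path: A → F → H → I → J.

33 hours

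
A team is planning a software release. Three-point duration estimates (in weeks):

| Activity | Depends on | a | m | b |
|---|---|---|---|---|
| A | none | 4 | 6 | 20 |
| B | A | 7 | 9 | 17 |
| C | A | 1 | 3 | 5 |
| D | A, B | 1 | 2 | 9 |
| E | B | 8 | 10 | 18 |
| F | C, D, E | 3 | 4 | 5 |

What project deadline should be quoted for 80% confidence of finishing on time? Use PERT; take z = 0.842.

36.0 weeks

te_A = (4 + 4·6 + 20)/6 = 48/6 = 8; σ²_A = ((20−4)/6)² = 7.111
te_B = (7 + 4·9 + 17)/6 = 60/6 = 10; σ²_B = ((17−7)/6)² = 2.778
te_C = (1 + 4·3 + 5)/6 = 18/6 = 3; σ²_C = ((5−1)/6)² = 0.444
te_D = (1 + 4·2 + 9)/6 = 18/6 = 3; σ²_D = ((9−1)/6)² = 1.778
te_E = (8 + 4·10 + 18)/6 = 66/6 = 11; σ²_E = ((18−8)/6)² = 2.778
te_F = (3 + 4·4 + 5)/6 = 24/6 = 4; σ²_F = ((5−3)/6)² = 0.111

Forward pass:
ES_A = 0; EF_A = 8
ES_B = 8; EF_B = 8+10 = 18
ES_C = 8; EF_C = 8+3 = 11
ES_D = max(EF_A=8, EF_B=18) = 18; EF_D = 18+3 = 21
ES_E = 18; EF_E = 18+11 = 29
ES_F = max(EF_C=11, EF_D=21, EF_E=29) = 29; EF_F = 29+4 = 33
Expected project duration μ = 33 weeks. Critical path: A → B → E → F.

Variance along critical path = 7.111 + 2.778 + 2.778 + 0.111 = 12.778; σ = 3.575 weeks.
D = μ + z·σ = 33 + 0.842·3.575 = 36.0 weeks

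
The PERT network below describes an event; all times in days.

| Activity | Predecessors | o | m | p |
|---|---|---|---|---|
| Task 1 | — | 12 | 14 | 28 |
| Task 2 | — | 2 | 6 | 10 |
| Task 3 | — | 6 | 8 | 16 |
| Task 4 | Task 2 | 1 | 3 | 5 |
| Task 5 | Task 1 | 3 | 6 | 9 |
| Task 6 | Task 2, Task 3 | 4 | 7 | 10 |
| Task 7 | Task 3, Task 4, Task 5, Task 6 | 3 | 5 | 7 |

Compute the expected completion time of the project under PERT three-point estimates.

te_Task 1 = (12 + 4·14 + 28)/6 = 96/6 = 16
te_Task 2 = (2 + 4·6 + 10)/6 = 36/6 = 6
te_Task 3 = (6 + 4·8 + 16)/6 = 54/6 = 9
te_Task 4 = (1 + 4·3 + 5)/6 = 18/6 = 3
te_Task 5 = (3 + 4·6 + 9)/6 = 36/6 = 6
te_Task 6 = (4 + 4·7 + 10)/6 = 42/6 = 7
te_Task 7 = (3 + 4·5 + 7)/6 = 30/6 = 5

Forward pass:
ES_Task 1 = 0; EF_Task 1 = 16
ES_Task 2 = 0; EF_Task 2 = 6
ES_Task 3 = 0; EF_Task 3 = 9
ES_Task 4 = 6; EF_Task 4 = 6+3 = 9
ES_Task 5 = 16; EF_Task 5 = 16+6 = 22
ES_Task 6 = max(EF_Task 2=6, EF_Task 3=9) = 9; EF_Task 6 = 9+7 = 16
ES_Task 7 = max(EF_Task 3=9, EF_Task 4=9, EF_Task 5=22, EF_Task 6=16) = 22; EF_Task 7 = 22+5 = 27
Expected project duration μ = 27 days. Critical path: Task 1 → Task 5 → Task 7.

27 days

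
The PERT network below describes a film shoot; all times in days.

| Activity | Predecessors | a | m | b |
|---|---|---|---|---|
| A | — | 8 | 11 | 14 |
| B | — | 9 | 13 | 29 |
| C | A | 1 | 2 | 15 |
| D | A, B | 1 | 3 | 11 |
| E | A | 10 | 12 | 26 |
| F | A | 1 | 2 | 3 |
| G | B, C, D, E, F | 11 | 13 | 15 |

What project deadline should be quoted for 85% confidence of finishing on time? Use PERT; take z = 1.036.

te_A = (8 + 4·11 + 14)/6 = 66/6 = 11; σ²_A = ((14−8)/6)² = 1.000
te_B = (9 + 4·13 + 29)/6 = 90/6 = 15; σ²_B = ((29−9)/6)² = 11.111
te_C = (1 + 4·2 + 15)/6 = 24/6 = 4; σ²_C = ((15−1)/6)² = 5.444
te_D = (1 + 4·3 + 11)/6 = 24/6 = 4; σ²_D = ((11−1)/6)² = 2.778
te_E = (10 + 4·12 + 26)/6 = 84/6 = 14; σ²_E = ((26−10)/6)² = 7.111
te_F = (1 + 4·2 + 3)/6 = 12/6 = 2; σ²_F = ((3−1)/6)² = 0.111
te_G = (11 + 4·13 + 15)/6 = 78/6 = 13; σ²_G = ((15−11)/6)² = 0.444

Forward pass:
ES_A = 0; EF_A = 11
ES_B = 0; EF_B = 15
ES_C = 11; EF_C = 11+4 = 15
ES_D = max(EF_A=11, EF_B=15) = 15; EF_D = 15+4 = 19
ES_E = 11; EF_E = 11+14 = 25
ES_F = 11; EF_F = 11+2 = 13
ES_G = max(EF_B=15, EF_C=15, EF_D=19, EF_E=25, EF_F=13) = 25; EF_G = 25+13 = 38
Expected project duration μ = 38 days. Critical path: A → E → G.

Variance along critical path = 1.000 + 7.111 + 0.444 = 8.556; σ = 2.925 days.
D = μ + z·σ = 38 + 1.036·2.925 = 41.0 days

41.0 days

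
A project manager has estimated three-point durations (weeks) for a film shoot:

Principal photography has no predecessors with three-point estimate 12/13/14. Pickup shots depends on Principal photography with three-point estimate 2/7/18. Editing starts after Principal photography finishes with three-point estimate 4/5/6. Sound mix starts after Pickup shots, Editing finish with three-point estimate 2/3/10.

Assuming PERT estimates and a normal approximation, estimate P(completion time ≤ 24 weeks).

0.369

te_Principal photography = (12 + 4·13 + 14)/6 = 78/6 = 13; σ²_Principal photography = ((14−12)/6)² = 0.111
te_Pickup shots = (2 + 4·7 + 18)/6 = 48/6 = 8; σ²_Pickup shots = ((18−2)/6)² = 7.111
te_Editing = (4 + 4·5 + 6)/6 = 30/6 = 5; σ²_Editing = ((6−4)/6)² = 0.111
te_Sound mix = (2 + 4·3 + 10)/6 = 24/6 = 4; σ²_Sound mix = ((10−2)/6)² = 1.778

Forward pass:
ES_Principal photography = 0; EF_Principal photography = 13
ES_Pickup shots = 13; EF_Pickup shots = 13+8 = 21
ES_Editing = 13; EF_Editing = 13+5 = 18
ES_Sound mix = max(EF_Pickup shots=21, EF_Editing=18) = 21; EF_Sound mix = 21+4 = 25
Expected project duration μ = 25 weeks. Critical path: Principal photography → Pickup shots → Sound mix.

Variance along critical path = 0.111 + 7.111 + 1.778 = 9.000; σ = √9.000 = 3.000 weeks.
Z = (24 − 25) / 3.000 = -0.333
P(T ≤ 24) = Φ(-0.333) ≈ 0.369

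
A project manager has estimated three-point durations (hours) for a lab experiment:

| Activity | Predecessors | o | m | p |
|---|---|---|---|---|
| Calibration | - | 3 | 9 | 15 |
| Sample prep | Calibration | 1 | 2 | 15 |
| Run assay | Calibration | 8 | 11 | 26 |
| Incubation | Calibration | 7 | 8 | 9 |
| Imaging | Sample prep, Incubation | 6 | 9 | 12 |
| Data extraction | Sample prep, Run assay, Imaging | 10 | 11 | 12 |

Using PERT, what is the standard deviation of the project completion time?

te_Calibration = (3 + 4·9 + 15)/6 = 54/6 = 9; σ²_Calibration = ((15−3)/6)² = 4.000
te_Sample prep = (1 + 4·2 + 15)/6 = 24/6 = 4; σ²_Sample prep = ((15−1)/6)² = 5.444
te_Run assay = (8 + 4·11 + 26)/6 = 78/6 = 13; σ²_Run assay = ((26−8)/6)² = 9.000
te_Incubation = (7 + 4·8 + 9)/6 = 48/6 = 8; σ²_Incubation = ((9−7)/6)² = 0.111
te_Imaging = (6 + 4·9 + 12)/6 = 54/6 = 9; σ²_Imaging = ((12−6)/6)² = 1.000
te_Data extraction = (10 + 4·11 + 12)/6 = 66/6 = 11; σ²_Data extraction = ((12−10)/6)² = 0.111

Forward pass:
ES_Calibration = 0; EF_Calibration = 9
ES_Sample prep = 9; EF_Sample prep = 9+4 = 13
ES_Run assay = 9; EF_Run assay = 9+13 = 22
ES_Incubation = 9; EF_Incubation = 9+8 = 17
ES_Imaging = max(EF_Sample prep=13, EF_Incubation=17) = 17; EF_Imaging = 17+9 = 26
ES_Data extraction = max(EF_Sample prep=13, EF_Run assay=22, EF_Imaging=26) = 26; EF_Data extraction = 26+11 = 37
Expected project duration μ = 37 hours. Critical path: Calibration → Incubation → Imaging → Data extraction.

Variance along critical path = 4.000 + 0.111 + 1.000 + 0.111 = 5.222
σ = √5.222 = 2.285 hours

2.29 hours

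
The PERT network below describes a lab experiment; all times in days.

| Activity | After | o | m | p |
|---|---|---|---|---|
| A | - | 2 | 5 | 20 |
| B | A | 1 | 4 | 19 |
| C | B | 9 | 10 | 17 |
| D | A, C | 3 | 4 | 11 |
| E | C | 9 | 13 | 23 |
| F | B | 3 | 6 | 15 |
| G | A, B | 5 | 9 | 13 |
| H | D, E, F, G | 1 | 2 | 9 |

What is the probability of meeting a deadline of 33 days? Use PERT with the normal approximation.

0.062

te_A = (2 + 4·5 + 20)/6 = 42/6 = 7; σ²_A = ((20−2)/6)² = 9.000
te_B = (1 + 4·4 + 19)/6 = 36/6 = 6; σ²_B = ((19−1)/6)² = 9.000
te_C = (9 + 4·10 + 17)/6 = 66/6 = 11; σ²_C = ((17−9)/6)² = 1.778
te_D = (3 + 4·4 + 11)/6 = 30/6 = 5; σ²_D = ((11−3)/6)² = 1.778
te_E = (9 + 4·13 + 23)/6 = 84/6 = 14; σ²_E = ((23−9)/6)² = 5.444
te_F = (3 + 4·6 + 15)/6 = 42/6 = 7; σ²_F = ((15−3)/6)² = 4.000
te_G = (5 + 4·9 + 13)/6 = 54/6 = 9; σ²_G = ((13−5)/6)² = 1.778
te_H = (1 + 4·2 + 9)/6 = 18/6 = 3; σ²_H = ((9−1)/6)² = 1.778

Forward pass:
ES_A = 0; EF_A = 7
ES_B = 7; EF_B = 7+6 = 13
ES_C = 13; EF_C = 13+11 = 24
ES_D = max(EF_A=7, EF_C=24) = 24; EF_D = 24+5 = 29
ES_E = 24; EF_E = 24+14 = 38
ES_F = 13; EF_F = 13+7 = 20
ES_G = max(EF_A=7, EF_B=13) = 13; EF_G = 13+9 = 22
ES_H = max(EF_D=29, EF_E=38, EF_F=20, EF_G=22) = 38; EF_H = 38+3 = 41
Expected project duration μ = 41 days. Critical path: A → B → C → E → H.

Variance along critical path = 9.000 + 9.000 + 1.778 + 5.444 + 1.778 = 27.000; σ = √27.000 = 5.196 days.
Z = (33 − 41) / 5.196 = -1.540
P(T ≤ 33) = Φ(-1.540) ≈ 0.062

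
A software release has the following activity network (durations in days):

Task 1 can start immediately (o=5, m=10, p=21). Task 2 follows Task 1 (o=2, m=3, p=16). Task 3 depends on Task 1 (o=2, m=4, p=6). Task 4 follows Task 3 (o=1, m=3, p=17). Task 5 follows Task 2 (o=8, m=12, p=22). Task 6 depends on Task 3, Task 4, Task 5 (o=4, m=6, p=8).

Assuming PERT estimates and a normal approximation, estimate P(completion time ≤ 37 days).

te_Task 1 = (5 + 4·10 + 21)/6 = 66/6 = 11; σ²_Task 1 = ((21−5)/6)² = 7.111
te_Task 2 = (2 + 4·3 + 16)/6 = 30/6 = 5; σ²_Task 2 = ((16−2)/6)² = 5.444
te_Task 3 = (2 + 4·4 + 6)/6 = 24/6 = 4; σ²_Task 3 = ((6−2)/6)² = 0.444
te_Task 4 = (1 + 4·3 + 17)/6 = 30/6 = 5; σ²_Task 4 = ((17−1)/6)² = 7.111
te_Task 5 = (8 + 4·12 + 22)/6 = 78/6 = 13; σ²_Task 5 = ((22−8)/6)² = 5.444
te_Task 6 = (4 + 4·6 + 8)/6 = 36/6 = 6; σ²_Task 6 = ((8−4)/6)² = 0.444

Forward pass:
ES_Task 1 = 0; EF_Task 1 = 11
ES_Task 2 = 11; EF_Task 2 = 11+5 = 16
ES_Task 3 = 11; EF_Task 3 = 11+4 = 15
ES_Task 4 = 15; EF_Task 4 = 15+5 = 20
ES_Task 5 = 16; EF_Task 5 = 16+13 = 29
ES_Task 6 = max(EF_Task 3=15, EF_Task 4=20, EF_Task 5=29) = 29; EF_Task 6 = 29+6 = 35
Expected project duration μ = 35 days. Critical path: Task 1 → Task 2 → Task 5 → Task 6.

Variance along critical path = 7.111 + 5.444 + 5.444 + 0.444 = 18.444; σ = √18.444 = 4.295 days.
Z = (37 − 35) / 4.295 = 0.466
P(T ≤ 37) = Φ(0.466) ≈ 0.679

0.679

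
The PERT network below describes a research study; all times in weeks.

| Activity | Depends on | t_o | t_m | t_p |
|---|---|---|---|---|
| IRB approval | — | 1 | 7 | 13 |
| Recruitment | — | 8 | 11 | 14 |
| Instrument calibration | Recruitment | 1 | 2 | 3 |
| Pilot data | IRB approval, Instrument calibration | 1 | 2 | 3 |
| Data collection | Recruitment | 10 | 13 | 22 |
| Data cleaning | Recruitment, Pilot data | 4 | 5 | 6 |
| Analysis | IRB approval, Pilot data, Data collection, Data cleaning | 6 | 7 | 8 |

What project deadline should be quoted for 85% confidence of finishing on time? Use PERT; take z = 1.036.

te_IRB approval = (1 + 4·7 + 13)/6 = 42/6 = 7; σ²_IRB approval = ((13−1)/6)² = 4.000
te_Recruitment = (8 + 4·11 + 14)/6 = 66/6 = 11; σ²_Recruitment = ((14−8)/6)² = 1.000
te_Instrument calibration = (1 + 4·2 + 3)/6 = 12/6 = 2; σ²_Instrument calibration = ((3−1)/6)² = 0.111
te_Pilot data = (1 + 4·2 + 3)/6 = 12/6 = 2; σ²_Pilot data = ((3−1)/6)² = 0.111
te_Data collection = (10 + 4·13 + 22)/6 = 84/6 = 14; σ²_Data collection = ((22−10)/6)² = 4.000
te_Data cleaning = (4 + 4·5 + 6)/6 = 30/6 = 5; σ²_Data cleaning = ((6−4)/6)² = 0.111
te_Analysis = (6 + 4·7 + 8)/6 = 42/6 = 7; σ²_Analysis = ((8−6)/6)² = 0.111

Forward pass:
ES_IRB approval = 0; EF_IRB approval = 7
ES_Recruitment = 0; EF_Recruitment = 11
ES_Instrument calibration = 11; EF_Instrument calibration = 11+2 = 13
ES_Pilot data = max(EF_IRB approval=7, EF_Instrument calibration=13) = 13; EF_Pilot data = 13+2 = 15
ES_Data collection = 11; EF_Data collection = 11+14 = 25
ES_Data cleaning = max(EF_Recruitment=11, EF_Pilot data=15) = 15; EF_Data cleaning = 15+5 = 20
ES_Analysis = max(EF_IRB approval=7, EF_Pilot data=15, EF_Data collection=25, EF_Data cleaning=20) = 25; EF_Analysis = 25+7 = 32
Expected project duration μ = 32 weeks. Critical path: Recruitment → Data collection → Analysis.

Variance along critical path = 1.000 + 4.000 + 0.111 = 5.111; σ = 2.261 weeks.
D = μ + z·σ = 32 + 1.036·2.261 = 34.3 weeks

34.3 weeks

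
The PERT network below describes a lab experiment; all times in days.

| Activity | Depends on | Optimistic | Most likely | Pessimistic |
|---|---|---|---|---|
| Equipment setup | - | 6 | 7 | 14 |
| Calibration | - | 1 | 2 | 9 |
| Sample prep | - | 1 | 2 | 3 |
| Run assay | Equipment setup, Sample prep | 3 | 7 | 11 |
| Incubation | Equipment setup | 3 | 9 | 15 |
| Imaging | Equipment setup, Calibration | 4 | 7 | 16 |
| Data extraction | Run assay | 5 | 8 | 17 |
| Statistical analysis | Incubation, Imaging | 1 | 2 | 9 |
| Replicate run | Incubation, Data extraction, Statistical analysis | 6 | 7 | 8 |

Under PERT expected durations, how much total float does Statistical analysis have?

4 days

te_Equipment setup = (6 + 4·7 + 14)/6 = 48/6 = 8
te_Calibration = (1 + 4·2 + 9)/6 = 18/6 = 3
te_Sample prep = (1 + 4·2 + 3)/6 = 12/6 = 2
te_Run assay = (3 + 4·7 + 11)/6 = 42/6 = 7
te_Incubation = (3 + 4·9 + 15)/6 = 54/6 = 9
te_Imaging = (4 + 4·7 + 16)/6 = 48/6 = 8
te_Data extraction = (5 + 4·8 + 17)/6 = 54/6 = 9
te_Statistical analysis = (1 + 4·2 + 9)/6 = 18/6 = 3
te_Replicate run = (6 + 4·7 + 8)/6 = 42/6 = 7

Forward pass:
ES_Equipment setup = 0; EF_Equipment setup = 8
ES_Calibration = 0; EF_Calibration = 3
ES_Sample prep = 0; EF_Sample prep = 2
ES_Run assay = max(EF_Equipment setup=8, EF_Sample prep=2) = 8; EF_Run assay = 8+7 = 15
ES_Incubation = 8; EF_Incubation = 8+9 = 17
ES_Imaging = max(EF_Equipment setup=8, EF_Calibration=3) = 8; EF_Imaging = 8+8 = 16
ES_Data extraction = 15; EF_Data extraction = 15+9 = 24
ES_Statistical analysis = max(EF_Incubation=17, EF_Imaging=16) = 17; EF_Statistical analysis = 17+3 = 20
ES_Replicate run = max(EF_Incubation=17, EF_Data extraction=24, EF_Statistical analysis=20) = 24; EF_Replicate run = 24+7 = 31
Expected project duration μ = 31 days. Critical path: Equipment setup → Run assay → Data extraction → Replicate run.

Backward pass:
LF_Replicate run = 31; LS_Replicate run = 31−7 = 24
LF_Statistical analysis = LS_Replicate run = 24; LS_Statistical analysis = 24−3 = 21
LF_Data extraction = LS_Replicate run = 24; LS_Data extraction = 24−9 = 15
LF_Imaging = LS_Statistical analysis = 21; LS_Imaging = 21−8 = 13
LF_Incubation = min(LS_Statistical analysis=21, LS_Replicate run=24) = 21; LS_Incubation = 21−9 = 12
LF_Run assay = LS_Data extraction = 15; LS_Run assay = 15−7 = 8
LF_Sample prep = LS_Run assay = 8; LS_Sample prep = 8−2 = 6
LF_Calibration = LS_Imaging = 13; LS_Calibration = 13−3 = 10
LF_Equipment setup = min(LS_Run assay=8, LS_Incubation=12, LS_Imaging=13) = 8; LS_Equipment setup = 8−8 = 0
Slack_Statistical analysis = LS_Statistical analysis − ES_Statistical analysis = 21 − 17 = 4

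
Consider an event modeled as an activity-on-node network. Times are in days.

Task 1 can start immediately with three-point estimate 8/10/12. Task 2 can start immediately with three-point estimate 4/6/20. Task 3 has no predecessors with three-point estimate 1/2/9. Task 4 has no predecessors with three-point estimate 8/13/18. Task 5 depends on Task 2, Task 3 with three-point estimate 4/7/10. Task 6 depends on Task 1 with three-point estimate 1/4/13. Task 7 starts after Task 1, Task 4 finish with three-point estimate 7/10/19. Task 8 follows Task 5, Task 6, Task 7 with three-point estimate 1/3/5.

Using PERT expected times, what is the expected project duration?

te_Task 1 = (8 + 4·10 + 12)/6 = 60/6 = 10
te_Task 2 = (4 + 4·6 + 20)/6 = 48/6 = 8
te_Task 3 = (1 + 4·2 + 9)/6 = 18/6 = 3
te_Task 4 = (8 + 4·13 + 18)/6 = 78/6 = 13
te_Task 5 = (4 + 4·7 + 10)/6 = 42/6 = 7
te_Task 6 = (1 + 4·4 + 13)/6 = 30/6 = 5
te_Task 7 = (7 + 4·10 + 19)/6 = 66/6 = 11
te_Task 8 = (1 + 4·3 + 5)/6 = 18/6 = 3

Forward pass:
ES_Task 1 = 0; EF_Task 1 = 10
ES_Task 2 = 0; EF_Task 2 = 8
ES_Task 3 = 0; EF_Task 3 = 3
ES_Task 4 = 0; EF_Task 4 = 13
ES_Task 5 = max(EF_Task 2=8, EF_Task 3=3) = 8; EF_Task 5 = 8+7 = 15
ES_Task 6 = 10; EF_Task 6 = 10+5 = 15
ES_Task 7 = max(EF_Task 1=10, EF_Task 4=13) = 13; EF_Task 7 = 13+11 = 24
ES_Task 8 = max(EF_Task 5=15, EF_Task 6=15, EF_Task 7=24) = 24; EF_Task 8 = 24+3 = 27
Expected project duration μ = 27 days. Critical path: Task 4 → Task 7 → Task 8.

27 days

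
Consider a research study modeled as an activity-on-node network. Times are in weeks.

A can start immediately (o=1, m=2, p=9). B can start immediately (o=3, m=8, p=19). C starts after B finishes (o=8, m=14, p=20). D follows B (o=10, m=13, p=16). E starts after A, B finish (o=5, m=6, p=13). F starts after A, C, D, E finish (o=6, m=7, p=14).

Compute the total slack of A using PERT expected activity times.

te_A = (1 + 4·2 + 9)/6 = 18/6 = 3
te_B = (3 + 4·8 + 19)/6 = 54/6 = 9
te_C = (8 + 4·14 + 20)/6 = 84/6 = 14
te_D = (10 + 4·13 + 16)/6 = 78/6 = 13
te_E = (5 + 4·6 + 13)/6 = 42/6 = 7
te_F = (6 + 4·7 + 14)/6 = 48/6 = 8

Forward pass:
ES_A = 0; EF_A = 3
ES_B = 0; EF_B = 9
ES_C = 9; EF_C = 9+14 = 23
ES_D = 9; EF_D = 9+13 = 22
ES_E = max(EF_A=3, EF_B=9) = 9; EF_E = 9+7 = 16
ES_F = max(EF_A=3, EF_C=23, EF_D=22, EF_E=16) = 23; EF_F = 23+8 = 31
Expected project duration μ = 31 weeks. Critical path: B → C → F.

Backward pass:
LF_F = 31; LS_F = 31−8 = 23
LF_E = LS_F = 23; LS_E = 23−7 = 16
LF_D = LS_F = 23; LS_D = 23−13 = 10
LF_C = LS_F = 23; LS_C = 23−14 = 9
LF_B = min(LS_C=9, LS_D=10, LS_E=16) = 9; LS_B = 9−9 = 0
LF_A = min(LS_E=16, LS_F=23) = 16; LS_A = 16−3 = 13
Slack_A = LS_A − ES_A = 13 − 0 = 13

13 weeks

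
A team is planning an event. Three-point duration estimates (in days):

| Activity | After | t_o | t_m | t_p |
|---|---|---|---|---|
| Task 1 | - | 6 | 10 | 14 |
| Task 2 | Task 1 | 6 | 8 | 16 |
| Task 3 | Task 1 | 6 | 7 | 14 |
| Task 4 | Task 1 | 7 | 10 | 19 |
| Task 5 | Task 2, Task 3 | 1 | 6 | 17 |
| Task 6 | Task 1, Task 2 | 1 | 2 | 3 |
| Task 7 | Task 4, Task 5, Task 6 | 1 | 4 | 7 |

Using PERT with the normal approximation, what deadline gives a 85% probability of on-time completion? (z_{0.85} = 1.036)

33.7 days

te_Task 1 = (6 + 4·10 + 14)/6 = 60/6 = 10; σ²_Task 1 = ((14−6)/6)² = 1.778
te_Task 2 = (6 + 4·8 + 16)/6 = 54/6 = 9; σ²_Task 2 = ((16−6)/6)² = 2.778
te_Task 3 = (6 + 4·7 + 14)/6 = 48/6 = 8; σ²_Task 3 = ((14−6)/6)² = 1.778
te_Task 4 = (7 + 4·10 + 19)/6 = 66/6 = 11; σ²_Task 4 = ((19−7)/6)² = 4.000
te_Task 5 = (1 + 4·6 + 17)/6 = 42/6 = 7; σ²_Task 5 = ((17−1)/6)² = 7.111
te_Task 6 = (1 + 4·2 + 3)/6 = 12/6 = 2; σ²_Task 6 = ((3−1)/6)² = 0.111
te_Task 7 = (1 + 4·4 + 7)/6 = 24/6 = 4; σ²_Task 7 = ((7−1)/6)² = 1.000

Forward pass:
ES_Task 1 = 0; EF_Task 1 = 10
ES_Task 2 = 10; EF_Task 2 = 10+9 = 19
ES_Task 3 = 10; EF_Task 3 = 10+8 = 18
ES_Task 4 = 10; EF_Task 4 = 10+11 = 21
ES_Task 5 = max(EF_Task 2=19, EF_Task 3=18) = 19; EF_Task 5 = 19+7 = 26
ES_Task 6 = max(EF_Task 1=10, EF_Task 2=19) = 19; EF_Task 6 = 19+2 = 21
ES_Task 7 = max(EF_Task 4=21, EF_Task 5=26, EF_Task 6=21) = 26; EF_Task 7 = 26+4 = 30
Expected project duration μ = 30 days. Critical path: Task 1 → Task 2 → Task 5 → Task 7.

Variance along critical path = 1.778 + 2.778 + 7.111 + 1.000 = 12.667; σ = 3.559 days.
D = μ + z·σ = 30 + 1.036·3.559 = 33.7 days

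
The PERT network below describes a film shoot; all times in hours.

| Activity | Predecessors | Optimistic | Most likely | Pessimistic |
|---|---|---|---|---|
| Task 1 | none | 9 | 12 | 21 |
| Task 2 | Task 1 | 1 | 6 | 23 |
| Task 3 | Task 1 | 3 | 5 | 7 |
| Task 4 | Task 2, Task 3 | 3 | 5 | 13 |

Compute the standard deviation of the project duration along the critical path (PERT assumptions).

te_Task 1 = (9 + 4·12 + 21)/6 = 78/6 = 13; σ²_Task 1 = ((21−9)/6)² = 4.000
te_Task 2 = (1 + 4·6 + 23)/6 = 48/6 = 8; σ²_Task 2 = ((23−1)/6)² = 13.444
te_Task 3 = (3 + 4·5 + 7)/6 = 30/6 = 5; σ²_Task 3 = ((7−3)/6)² = 0.444
te_Task 4 = (3 + 4·5 + 13)/6 = 36/6 = 6; σ²_Task 4 = ((13−3)/6)² = 2.778

Forward pass:
ES_Task 1 = 0; EF_Task 1 = 13
ES_Task 2 = 13; EF_Task 2 = 13+8 = 21
ES_Task 3 = 13; EF_Task 3 = 13+5 = 18
ES_Task 4 = max(EF_Task 2=21, EF_Task 3=18) = 21; EF_Task 4 = 21+6 = 27
Expected project duration μ = 27 hours. Critical path: Task 1 → Task 2 → Task 4.

Variance along critical path = 4.000 + 13.444 + 2.778 = 20.222
σ = √20.222 = 4.497 hours

4.50 hours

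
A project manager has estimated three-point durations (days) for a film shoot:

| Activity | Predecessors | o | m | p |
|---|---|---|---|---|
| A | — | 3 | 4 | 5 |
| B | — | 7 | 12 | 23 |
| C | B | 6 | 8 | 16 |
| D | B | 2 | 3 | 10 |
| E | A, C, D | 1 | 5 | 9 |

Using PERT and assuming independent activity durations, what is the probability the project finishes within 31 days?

te_A = (3 + 4·4 + 5)/6 = 24/6 = 4; σ²_A = ((5−3)/6)² = 0.111
te_B = (7 + 4·12 + 23)/6 = 78/6 = 13; σ²_B = ((23−7)/6)² = 7.111
te_C = (6 + 4·8 + 16)/6 = 54/6 = 9; σ²_C = ((16−6)/6)² = 2.778
te_D = (2 + 4·3 + 10)/6 = 24/6 = 4; σ²_D = ((10−2)/6)² = 1.778
te_E = (1 + 4·5 + 9)/6 = 30/6 = 5; σ²_E = ((9−1)/6)² = 1.778

Forward pass:
ES_A = 0; EF_A = 4
ES_B = 0; EF_B = 13
ES_C = 13; EF_C = 13+9 = 22
ES_D = 13; EF_D = 13+4 = 17
ES_E = max(EF_A=4, EF_C=22, EF_D=17) = 22; EF_E = 22+5 = 27
Expected project duration μ = 27 days. Critical path: B → C → E.

Variance along critical path = 7.111 + 2.778 + 1.778 = 11.667; σ = √11.667 = 3.416 days.
Z = (31 − 27) / 3.416 = 1.171
P(T ≤ 31) = Φ(1.171) ≈ 0.879

0.879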